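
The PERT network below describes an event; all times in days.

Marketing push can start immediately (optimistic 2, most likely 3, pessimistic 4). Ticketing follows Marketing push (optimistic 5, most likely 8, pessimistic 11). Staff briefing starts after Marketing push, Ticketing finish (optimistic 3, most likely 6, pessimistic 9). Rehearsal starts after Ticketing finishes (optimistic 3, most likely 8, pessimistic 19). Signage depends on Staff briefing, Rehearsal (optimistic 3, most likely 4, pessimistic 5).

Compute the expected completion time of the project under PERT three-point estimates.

te_Marketing push = (2 + 4·3 + 4)/6 = 18/6 = 3
te_Ticketing = (5 + 4·8 + 11)/6 = 48/6 = 8
te_Staff briefing = (3 + 4·6 + 9)/6 = 36/6 = 6
te_Rehearsal = (3 + 4·8 + 19)/6 = 54/6 = 9
te_Signage = (3 + 4·4 + 5)/6 = 24/6 = 4

Forward pass:
ES_Marketing push = 0; EF_Marketing push = 3
ES_Ticketing = 3; EF_Ticketing = 3+8 = 11
ES_Staff briefing = max(EF_Marketing push=3, EF_Ticketing=11) = 11; EF_Staff briefing = 11+6 = 17
ES_Rehearsal = 11; EF_Rehearsal = 11+9 = 20
ES_Signage = max(EF_Staff briefing=17, EF_Rehearsal=20) = 20; EF_Signage = 20+4 = 24
Expected project duration μ = 24 days. Critical path: Marketing push → Ticketing → Rehearsal → Signage.

24 days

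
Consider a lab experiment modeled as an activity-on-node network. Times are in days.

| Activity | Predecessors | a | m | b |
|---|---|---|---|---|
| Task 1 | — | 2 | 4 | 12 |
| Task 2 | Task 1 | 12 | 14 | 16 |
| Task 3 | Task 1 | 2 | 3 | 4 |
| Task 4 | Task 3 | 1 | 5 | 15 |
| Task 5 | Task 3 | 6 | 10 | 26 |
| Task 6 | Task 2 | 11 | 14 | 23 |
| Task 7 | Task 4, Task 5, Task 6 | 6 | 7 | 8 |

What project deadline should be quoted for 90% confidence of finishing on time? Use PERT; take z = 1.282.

te_Task 1 = (2 + 4·4 + 12)/6 = 30/6 = 5; σ²_Task 1 = ((12−2)/6)² = 2.778
te_Task 2 = (12 + 4·14 + 16)/6 = 84/6 = 14; σ²_Task 2 = ((16−12)/6)² = 0.444
te_Task 3 = (2 + 4·3 + 4)/6 = 18/6 = 3; σ²_Task 3 = ((4−2)/6)² = 0.111
te_Task 4 = (1 + 4·5 + 15)/6 = 36/6 = 6; σ²_Task 4 = ((15−1)/6)² = 5.444
te_Task 5 = (6 + 4·10 + 26)/6 = 72/6 = 12; σ²_Task 5 = ((26−6)/6)² = 11.111
te_Task 6 = (11 + 4·14 + 23)/6 = 90/6 = 15; σ²_Task 6 = ((23−11)/6)² = 4.000
te_Task 7 = (6 + 4·7 + 8)/6 = 42/6 = 7; σ²_Task 7 = ((8−6)/6)² = 0.111

Forward pass:
ES_Task 1 = 0; EF_Task 1 = 5
ES_Task 2 = 5; EF_Task 2 = 5+14 = 19
ES_Task 3 = 5; EF_Task 3 = 5+3 = 8
ES_Task 4 = 8; EF_Task 4 = 8+6 = 14
ES_Task 5 = 8; EF_Task 5 = 8+12 = 20
ES_Task 6 = 19; EF_Task 6 = 19+15 = 34
ES_Task 7 = max(EF_Task 4=14, EF_Task 5=20, EF_Task 6=34) = 34; EF_Task 7 = 34+7 = 41
Expected project duration μ = 41 days. Critical path: Task 1 → Task 2 → Task 6 → Task 7.

Variance along critical path = 2.778 + 0.444 + 4.000 + 0.111 = 7.333; σ = 2.708 days.
D = μ + z·σ = 41 + 1.282·2.708 = 44.5 days

44.5 days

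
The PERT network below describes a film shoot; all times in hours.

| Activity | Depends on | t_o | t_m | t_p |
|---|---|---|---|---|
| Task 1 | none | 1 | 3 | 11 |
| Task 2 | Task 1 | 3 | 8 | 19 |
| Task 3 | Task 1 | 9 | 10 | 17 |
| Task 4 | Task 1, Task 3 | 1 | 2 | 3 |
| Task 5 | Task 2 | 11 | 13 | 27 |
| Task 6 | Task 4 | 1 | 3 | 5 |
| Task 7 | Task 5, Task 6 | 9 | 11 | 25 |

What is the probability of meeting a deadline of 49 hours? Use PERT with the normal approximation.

0.948

te_Task 1 = (1 + 4·3 + 11)/6 = 24/6 = 4; σ²_Task 1 = ((11−1)/6)² = 2.778
te_Task 2 = (3 + 4·8 + 19)/6 = 54/6 = 9; σ²_Task 2 = ((19−3)/6)² = 7.111
te_Task 3 = (9 + 4·10 + 17)/6 = 66/6 = 11; σ²_Task 3 = ((17−9)/6)² = 1.778
te_Task 4 = (1 + 4·2 + 3)/6 = 12/6 = 2; σ²_Task 4 = ((3−1)/6)² = 0.111
te_Task 5 = (11 + 4·13 + 27)/6 = 90/6 = 15; σ²_Task 5 = ((27−11)/6)² = 7.111
te_Task 6 = (1 + 4·3 + 5)/6 = 18/6 = 3; σ²_Task 6 = ((5−1)/6)² = 0.444
te_Task 7 = (9 + 4·11 + 25)/6 = 78/6 = 13; σ²_Task 7 = ((25−9)/6)² = 7.111

Forward pass:
ES_Task 1 = 0; EF_Task 1 = 4
ES_Task 2 = 4; EF_Task 2 = 4+9 = 13
ES_Task 3 = 4; EF_Task 3 = 4+11 = 15
ES_Task 4 = max(EF_Task 1=4, EF_Task 3=15) = 15; EF_Task 4 = 15+2 = 17
ES_Task 5 = 13; EF_Task 5 = 13+15 = 28
ES_Task 6 = 17; EF_Task 6 = 17+3 = 20
ES_Task 7 = max(EF_Task 5=28, EF_Task 6=20) = 28; EF_Task 7 = 28+13 = 41
Expected project duration μ = 41 hours. Critical path: Task 1 → Task 2 → Task 5 → Task 7.

Variance along critical path = 2.778 + 7.111 + 7.111 + 7.111 = 24.111; σ = √24.111 = 4.910 hours.
Z = (49 − 41) / 4.910 = 1.629
P(T ≤ 49) = Φ(1.629) ≈ 0.948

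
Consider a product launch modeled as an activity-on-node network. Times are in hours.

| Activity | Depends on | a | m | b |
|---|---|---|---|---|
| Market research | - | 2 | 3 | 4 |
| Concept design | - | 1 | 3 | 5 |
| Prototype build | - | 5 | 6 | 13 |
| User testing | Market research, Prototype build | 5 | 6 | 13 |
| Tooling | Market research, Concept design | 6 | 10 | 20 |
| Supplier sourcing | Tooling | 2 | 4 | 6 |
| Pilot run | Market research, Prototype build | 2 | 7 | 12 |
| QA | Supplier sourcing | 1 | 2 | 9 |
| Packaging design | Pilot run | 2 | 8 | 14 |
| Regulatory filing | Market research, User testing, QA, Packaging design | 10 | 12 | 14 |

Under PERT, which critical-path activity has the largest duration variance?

te_Market research = (2 + 4·3 + 4)/6 = 18/6 = 3; σ²_Market research = ((4−2)/6)² = 0.111
te_Concept design = (1 + 4·3 + 5)/6 = 18/6 = 3; σ²_Concept design = ((5−1)/6)² = 0.444
te_Prototype build = (5 + 4·6 + 13)/6 = 42/6 = 7; σ²_Prototype build = ((13−5)/6)² = 1.778
te_User testing = (5 + 4·6 + 13)/6 = 42/6 = 7; σ²_User testing = ((13−5)/6)² = 1.778
te_Tooling = (6 + 4·10 + 20)/6 = 66/6 = 11; σ²_Tooling = ((20−6)/6)² = 5.444
te_Supplier sourcing = (2 + 4·4 + 6)/6 = 24/6 = 4; σ²_Supplier sourcing = ((6−2)/6)² = 0.444
te_Pilot run = (2 + 4·7 + 12)/6 = 42/6 = 7; σ²_Pilot run = ((12−2)/6)² = 2.778
te_QA = (1 + 4·2 + 9)/6 = 18/6 = 3; σ²_QA = ((9−1)/6)² = 1.778
te_Packaging design = (2 + 4·8 + 14)/6 = 48/6 = 8; σ²_Packaging design = ((14−2)/6)² = 4.000
te_Regulatory filing = (10 + 4·12 + 14)/6 = 72/6 = 12; σ²_Regulatory filing = ((14−10)/6)² = 0.444

Forward pass:
ES_Market research = 0; EF_Market research = 3
ES_Concept design = 0; EF_Concept design = 3
ES_Prototype build = 0; EF_Prototype build = 7
ES_User testing = max(EF_Market research=3, EF_Prototype build=7) = 7; EF_User testing = 7+7 = 14
ES_Tooling = max(EF_Market research=3, EF_Concept design=3) = 3; EF_Tooling = 3+11 = 14
ES_Supplier sourcing = 14; EF_Supplier sourcing = 14+4 = 18
ES_Pilot run = max(EF_Market research=3, EF_Prototype build=7) = 7; EF_Pilot run = 7+7 = 14
ES_QA = 18; EF_QA = 18+3 = 21
ES_Packaging design = 14; EF_Packaging design = 14+8 = 22
ES_Regulatory filing = max(EF_Market research=3, EF_User testing=14, EF_QA=21, EF_Packaging design=22) = 22; EF_Regulatory filing = 22+12 = 34
Expected project duration μ = 34 hours. Critical path: Prototype build → Pilot run → Packaging design → Regulatory filing.

Variances on critical path: σ²_Prototype build=1.778, σ²_Pilot run=2.778, σ²_Packaging design=4.000, σ²_Regulatory filing=0.444.
Largest is σ²_Packaging design = 4.000.

Packaging design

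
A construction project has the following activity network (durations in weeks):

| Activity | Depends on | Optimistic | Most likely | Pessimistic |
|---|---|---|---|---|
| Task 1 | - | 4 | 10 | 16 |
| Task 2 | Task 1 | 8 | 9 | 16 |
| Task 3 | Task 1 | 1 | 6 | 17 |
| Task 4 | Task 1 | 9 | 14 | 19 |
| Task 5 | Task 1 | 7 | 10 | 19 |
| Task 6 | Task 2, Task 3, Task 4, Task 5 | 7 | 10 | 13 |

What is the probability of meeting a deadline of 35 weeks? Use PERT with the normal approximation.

0.640

te_Task 1 = (4 + 4·10 + 16)/6 = 60/6 = 10; σ²_Task 1 = ((16−4)/6)² = 4.000
te_Task 2 = (8 + 4·9 + 16)/6 = 60/6 = 10; σ²_Task 2 = ((16−8)/6)² = 1.778
te_Task 3 = (1 + 4·6 + 17)/6 = 42/6 = 7; σ²_Task 3 = ((17−1)/6)² = 7.111
te_Task 4 = (9 + 4·14 + 19)/6 = 84/6 = 14; σ²_Task 4 = ((19−9)/6)² = 2.778
te_Task 5 = (7 + 4·10 + 19)/6 = 66/6 = 11; σ²_Task 5 = ((19−7)/6)² = 4.000
te_Task 6 = (7 + 4·10 + 13)/6 = 60/6 = 10; σ²_Task 6 = ((13−7)/6)² = 1.000

Forward pass:
ES_Task 1 = 0; EF_Task 1 = 10
ES_Task 2 = 10; EF_Task 2 = 10+10 = 20
ES_Task 3 = 10; EF_Task 3 = 10+7 = 17
ES_Task 4 = 10; EF_Task 4 = 10+14 = 24
ES_Task 5 = 10; EF_Task 5 = 10+11 = 21
ES_Task 6 = max(EF_Task 2=20, EF_Task 3=17, EF_Task 4=24, EF_Task 5=21) = 24; EF_Task 6 = 24+10 = 34
Expected project duration μ = 34 weeks. Critical path: Task 1 → Task 4 → Task 6.

Variance along critical path = 4.000 + 2.778 + 1.000 = 7.778; σ = √7.778 = 2.789 weeks.
Z = (35 − 34) / 2.789 = 0.359
P(T ≤ 35) = Φ(0.359) ≈ 0.640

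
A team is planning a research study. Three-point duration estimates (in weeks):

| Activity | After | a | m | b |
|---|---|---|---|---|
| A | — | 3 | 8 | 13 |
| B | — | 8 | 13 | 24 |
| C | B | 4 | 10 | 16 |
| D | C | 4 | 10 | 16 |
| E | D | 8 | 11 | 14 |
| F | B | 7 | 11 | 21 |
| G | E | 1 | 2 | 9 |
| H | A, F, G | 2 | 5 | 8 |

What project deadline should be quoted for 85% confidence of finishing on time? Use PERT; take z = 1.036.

te_A = (3 + 4·8 + 13)/6 = 48/6 = 8; σ²_A = ((13−3)/6)² = 2.778
te_B = (8 + 4·13 + 24)/6 = 84/6 = 14; σ²_B = ((24−8)/6)² = 7.111
te_C = (4 + 4·10 + 16)/6 = 60/6 = 10; σ²_C = ((16−4)/6)² = 4.000
te_D = (4 + 4·10 + 16)/6 = 60/6 = 10; σ²_D = ((16−4)/6)² = 4.000
te_E = (8 + 4·11 + 14)/6 = 66/6 = 11; σ²_E = ((14−8)/6)² = 1.000
te_F = (7 + 4·11 + 21)/6 = 72/6 = 12; σ²_F = ((21−7)/6)² = 5.444
te_G = (1 + 4·2 + 9)/6 = 18/6 = 3; σ²_G = ((9−1)/6)² = 1.778
te_H = (2 + 4·5 + 8)/6 = 30/6 = 5; σ²_H = ((8−2)/6)² = 1.000

Forward pass:
ES_A = 0; EF_A = 8
ES_B = 0; EF_B = 14
ES_C = 14; EF_C = 14+10 = 24
ES_D = 24; EF_D = 24+10 = 34
ES_E = 34; EF_E = 34+11 = 45
ES_F = 14; EF_F = 14+12 = 26
ES_G = 45; EF_G = 45+3 = 48
ES_H = max(EF_A=8, EF_F=26, EF_G=48) = 48; EF_H = 48+5 = 53
Expected project duration μ = 53 weeks. Critical path: B → C → D → E → G → H.

Variance along critical path = 7.111 + 4.000 + 4.000 + 1.000 + 1.778 + 1.000 = 18.889; σ = 4.346 weeks.
D = μ + z·σ = 53 + 1.036·4.346 = 57.5 weeks

57.5 weeks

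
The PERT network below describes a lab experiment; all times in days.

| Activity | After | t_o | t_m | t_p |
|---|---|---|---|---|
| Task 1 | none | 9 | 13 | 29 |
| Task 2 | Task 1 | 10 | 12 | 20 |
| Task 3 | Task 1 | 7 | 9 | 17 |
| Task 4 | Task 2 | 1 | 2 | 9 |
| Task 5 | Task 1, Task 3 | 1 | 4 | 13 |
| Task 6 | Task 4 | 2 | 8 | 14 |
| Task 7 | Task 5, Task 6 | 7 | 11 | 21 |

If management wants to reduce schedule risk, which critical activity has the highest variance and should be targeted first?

Task 1

te_Task 1 = (9 + 4·13 + 29)/6 = 90/6 = 15; σ²_Task 1 = ((29−9)/6)² = 11.111
te_Task 2 = (10 + 4·12 + 20)/6 = 78/6 = 13; σ²_Task 2 = ((20−10)/6)² = 2.778
te_Task 3 = (7 + 4·9 + 17)/6 = 60/6 = 10; σ²_Task 3 = ((17−7)/6)² = 2.778
te_Task 4 = (1 + 4·2 + 9)/6 = 18/6 = 3; σ²_Task 4 = ((9−1)/6)² = 1.778
te_Task 5 = (1 + 4·4 + 13)/6 = 30/6 = 5; σ²_Task 5 = ((13−1)/6)² = 4.000
te_Task 6 = (2 + 4·8 + 14)/6 = 48/6 = 8; σ²_Task 6 = ((14−2)/6)² = 4.000
te_Task 7 = (7 + 4·11 + 21)/6 = 72/6 = 12; σ²_Task 7 = ((21−7)/6)² = 5.444

Forward pass:
ES_Task 1 = 0; EF_Task 1 = 15
ES_Task 2 = 15; EF_Task 2 = 15+13 = 28
ES_Task 3 = 15; EF_Task 3 = 15+10 = 25
ES_Task 4 = 28; EF_Task 4 = 28+3 = 31
ES_Task 5 = max(EF_Task 1=15, EF_Task 3=25) = 25; EF_Task 5 = 25+5 = 30
ES_Task 6 = 31; EF_Task 6 = 31+8 = 39
ES_Task 7 = max(EF_Task 5=30, EF_Task 6=39) = 39; EF_Task 7 = 39+12 = 51
Expected project duration μ = 51 days. Critical path: Task 1 → Task 2 → Task 4 → Task 6 → Task 7.

Variances on critical path: σ²_Task 1=11.111, σ²_Task 2=2.778, σ²_Task 4=1.778, σ²_Task 6=4.000, σ²_Task 7=5.444.
Largest is σ²_Task 1 = 11.111.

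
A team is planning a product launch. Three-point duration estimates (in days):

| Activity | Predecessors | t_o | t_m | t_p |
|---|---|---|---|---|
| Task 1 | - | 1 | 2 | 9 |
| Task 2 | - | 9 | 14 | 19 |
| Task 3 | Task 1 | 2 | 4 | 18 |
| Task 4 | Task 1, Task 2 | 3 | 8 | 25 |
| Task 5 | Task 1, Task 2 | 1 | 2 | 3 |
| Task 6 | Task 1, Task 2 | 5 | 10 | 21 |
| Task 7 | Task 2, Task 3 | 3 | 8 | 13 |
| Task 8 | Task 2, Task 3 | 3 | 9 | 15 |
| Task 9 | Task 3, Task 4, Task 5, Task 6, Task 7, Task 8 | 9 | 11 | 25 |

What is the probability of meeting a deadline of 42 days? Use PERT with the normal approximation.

0.834

te_Task 1 = (1 + 4·2 + 9)/6 = 18/6 = 3; σ²_Task 1 = ((9−1)/6)² = 1.778
te_Task 2 = (9 + 4·14 + 19)/6 = 84/6 = 14; σ²_Task 2 = ((19−9)/6)² = 2.778
te_Task 3 = (2 + 4·4 + 18)/6 = 36/6 = 6; σ²_Task 3 = ((18−2)/6)² = 7.111
te_Task 4 = (3 + 4·8 + 25)/6 = 60/6 = 10; σ²_Task 4 = ((25−3)/6)² = 13.444
te_Task 5 = (1 + 4·2 + 3)/6 = 12/6 = 2; σ²_Task 5 = ((3−1)/6)² = 0.111
te_Task 6 = (5 + 4·10 + 21)/6 = 66/6 = 11; σ²_Task 6 = ((21−5)/6)² = 7.111
te_Task 7 = (3 + 4·8 + 13)/6 = 48/6 = 8; σ²_Task 7 = ((13−3)/6)² = 2.778
te_Task 8 = (3 + 4·9 + 15)/6 = 54/6 = 9; σ²_Task 8 = ((15−3)/6)² = 4.000
te_Task 9 = (9 + 4·11 + 25)/6 = 78/6 = 13; σ²_Task 9 = ((25−9)/6)² = 7.111

Forward pass:
ES_Task 1 = 0; EF_Task 1 = 3
ES_Task 2 = 0; EF_Task 2 = 14
ES_Task 3 = 3; EF_Task 3 = 3+6 = 9
ES_Task 4 = max(EF_Task 1=3, EF_Task 2=14) = 14; EF_Task 4 = 14+10 = 24
ES_Task 5 = max(EF_Task 1=3, EF_Task 2=14) = 14; EF_Task 5 = 14+2 = 16
ES_Task 6 = max(EF_Task 1=3, EF_Task 2=14) = 14; EF_Task 6 = 14+11 = 25
ES_Task 7 = max(EF_Task 2=14, EF_Task 3=9) = 14; EF_Task 7 = 14+8 = 22
ES_Task 8 = max(EF_Task 2=14, EF_Task 3=9) = 14; EF_Task 8 = 14+9 = 23
ES_Task 9 = max(EF_Task 3=9, EF_Task 4=24, EF_Task 5=16, EF_Task 6=25, EF_Task 7=22, EF_Task 8=23) = 25; EF_Task 9 = 25+13 = 38
Expected project duration μ = 38 days. Critical path: Task 2 → Task 6 → Task 9.

Variance along critical path = 2.778 + 7.111 + 7.111 = 17.000; σ = √17.000 = 4.123 days.
Z = (42 − 38) / 4.123 = 0.970
P(T ≤ 42) = Φ(0.970) ≈ 0.834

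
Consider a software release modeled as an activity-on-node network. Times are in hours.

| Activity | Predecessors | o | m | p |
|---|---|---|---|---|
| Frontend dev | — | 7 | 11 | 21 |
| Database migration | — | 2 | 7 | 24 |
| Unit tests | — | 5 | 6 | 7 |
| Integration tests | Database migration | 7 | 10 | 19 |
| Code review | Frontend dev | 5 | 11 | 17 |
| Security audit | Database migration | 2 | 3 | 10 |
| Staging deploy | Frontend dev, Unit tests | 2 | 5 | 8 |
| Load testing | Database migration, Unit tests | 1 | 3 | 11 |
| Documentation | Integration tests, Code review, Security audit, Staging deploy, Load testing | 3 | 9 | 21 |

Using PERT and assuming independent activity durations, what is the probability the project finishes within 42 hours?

0.982

te_Frontend dev = (7 + 4·11 + 21)/6 = 72/6 = 12; σ²_Frontend dev = ((21−7)/6)² = 5.444
te_Database migration = (2 + 4·7 + 24)/6 = 54/6 = 9; σ²_Database migration = ((24−2)/6)² = 13.444
te_Unit tests = (5 + 4·6 + 7)/6 = 36/6 = 6; σ²_Unit tests = ((7−5)/6)² = 0.111
te_Integration tests = (7 + 4·10 + 19)/6 = 66/6 = 11; σ²_Integration tests = ((19−7)/6)² = 4.000
te_Code review = (5 + 4·11 + 17)/6 = 66/6 = 11; σ²_Code review = ((17−5)/6)² = 4.000
te_Security audit = (2 + 4·3 + 10)/6 = 24/6 = 4; σ²_Security audit = ((10−2)/6)² = 1.778
te_Staging deploy = (2 + 4·5 + 8)/6 = 30/6 = 5; σ²_Staging deploy = ((8−2)/6)² = 1.000
te_Load testing = (1 + 4·3 + 11)/6 = 24/6 = 4; σ²_Load testing = ((11−1)/6)² = 2.778
te_Documentation = (3 + 4·9 + 21)/6 = 60/6 = 10; σ²_Documentation = ((21−3)/6)² = 9.000

Forward pass:
ES_Frontend dev = 0; EF_Frontend dev = 12
ES_Database migration = 0; EF_Database migration = 9
ES_Unit tests = 0; EF_Unit tests = 6
ES_Integration tests = 9; EF_Integration tests = 9+11 = 20
ES_Code review = 12; EF_Code review = 12+11 = 23
ES_Security audit = 9; EF_Security audit = 9+4 = 13
ES_Staging deploy = max(EF_Frontend dev=12, EF_Unit tests=6) = 12; EF_Staging deploy = 12+5 = 17
ES_Load testing = max(EF_Database migration=9, EF_Unit tests=6) = 9; EF_Load testing = 9+4 = 13
ES_Documentation = max(EF_Integration tests=20, EF_Code review=23, EF_Security audit=13, EF_Staging deploy=17, EF_Load testing=13) = 23; EF_Documentation = 23+10 = 33
Expected project duration μ = 33 hours. Critical path: Frontend dev → Code review → Documentation.

Variance along critical path = 5.444 + 4.000 + 9.000 = 18.444; σ = √18.444 = 4.295 hours.
Z = (42 − 33) / 4.295 = 2.096
P(T ≤ 42) = Φ(2.096) ≈ 0.982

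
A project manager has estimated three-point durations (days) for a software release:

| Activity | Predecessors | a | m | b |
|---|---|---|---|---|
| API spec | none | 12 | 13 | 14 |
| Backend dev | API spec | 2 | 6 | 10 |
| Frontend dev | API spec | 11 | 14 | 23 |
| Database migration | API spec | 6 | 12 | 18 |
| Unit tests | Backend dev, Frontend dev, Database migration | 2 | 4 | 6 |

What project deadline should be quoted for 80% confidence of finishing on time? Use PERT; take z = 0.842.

33.8 days

te_API spec = (12 + 4·13 + 14)/6 = 78/6 = 13; σ²_API spec = ((14−12)/6)² = 0.111
te_Backend dev = (2 + 4·6 + 10)/6 = 36/6 = 6; σ²_Backend dev = ((10−2)/6)² = 1.778
te_Frontend dev = (11 + 4·14 + 23)/6 = 90/6 = 15; σ²_Frontend dev = ((23−11)/6)² = 4.000
te_Database migration = (6 + 4·12 + 18)/6 = 72/6 = 12; σ²_Database migration = ((18−6)/6)² = 4.000
te_Unit tests = (2 + 4·4 + 6)/6 = 24/6 = 4; σ²_Unit tests = ((6−2)/6)² = 0.444

Forward pass:
ES_API spec = 0; EF_API spec = 13
ES_Backend dev = 13; EF_Backend dev = 13+6 = 19
ES_Frontend dev = 13; EF_Frontend dev = 13+15 = 28
ES_Database migration = 13; EF_Database migration = 13+12 = 25
ES_Unit tests = max(EF_Backend dev=19, EF_Frontend dev=28, EF_Database migration=25) = 28; EF_Unit tests = 28+4 = 32
Expected project duration μ = 32 days. Critical path: API spec → Frontend dev → Unit tests.

Variance along critical path = 0.111 + 4.000 + 0.444 = 4.556; σ = 2.134 days.
D = μ + z·σ = 32 + 0.842·2.134 = 33.8 days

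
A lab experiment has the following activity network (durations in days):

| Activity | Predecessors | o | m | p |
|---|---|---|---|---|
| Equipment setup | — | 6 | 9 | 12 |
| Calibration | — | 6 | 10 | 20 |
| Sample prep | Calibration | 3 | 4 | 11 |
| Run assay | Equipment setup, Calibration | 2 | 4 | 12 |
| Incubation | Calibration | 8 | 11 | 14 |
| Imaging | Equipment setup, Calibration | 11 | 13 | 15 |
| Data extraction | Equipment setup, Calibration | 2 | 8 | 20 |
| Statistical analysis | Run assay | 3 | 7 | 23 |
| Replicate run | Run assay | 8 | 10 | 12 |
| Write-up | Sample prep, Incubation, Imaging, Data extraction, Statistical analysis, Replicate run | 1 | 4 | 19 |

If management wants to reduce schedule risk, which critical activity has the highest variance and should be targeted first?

te_Equipment setup = (6 + 4·9 + 12)/6 = 54/6 = 9; σ²_Equipment setup = ((12−6)/6)² = 1.000
te_Calibration = (6 + 4·10 + 20)/6 = 66/6 = 11; σ²_Calibration = ((20−6)/6)² = 5.444
te_Sample prep = (3 + 4·4 + 11)/6 = 30/6 = 5; σ²_Sample prep = ((11−3)/6)² = 1.778
te_Run assay = (2 + 4·4 + 12)/6 = 30/6 = 5; σ²_Run assay = ((12−2)/6)² = 2.778
te_Incubation = (8 + 4·11 + 14)/6 = 66/6 = 11; σ²_Incubation = ((14−8)/6)² = 1.000
te_Imaging = (11 + 4·13 + 15)/6 = 78/6 = 13; σ²_Imaging = ((15−11)/6)² = 0.444
te_Data extraction = (2 + 4·8 + 20)/6 = 54/6 = 9; σ²_Data extraction = ((20−2)/6)² = 9.000
te_Statistical analysis = (3 + 4·7 + 23)/6 = 54/6 = 9; σ²_Statistical analysis = ((23−3)/6)² = 11.111
te_Replicate run = (8 + 4·10 + 12)/6 = 60/6 = 10; σ²_Replicate run = ((12−8)/6)² = 0.444
te_Write-up = (1 + 4·4 + 19)/6 = 36/6 = 6; σ²_Write-up = ((19−1)/6)² = 9.000

Forward pass:
ES_Equipment setup = 0; EF_Equipment setup = 9
ES_Calibration = 0; EF_Calibration = 11
ES_Sample prep = 11; EF_Sample prep = 11+5 = 16
ES_Run assay = max(EF_Equipment setup=9, EF_Calibration=11) = 11; EF_Run assay = 11+5 = 16
ES_Incubation = 11; EF_Incubation = 11+11 = 22
ES_Imaging = max(EF_Equipment setup=9, EF_Calibration=11) = 11; EF_Imaging = 11+13 = 24
ES_Data extraction = max(EF_Equipment setup=9, EF_Calibration=11) = 11; EF_Data extraction = 11+9 = 20
ES_Statistical analysis = 16; EF_Statistical analysis = 16+9 = 25
ES_Replicate run = 16; EF_Replicate run = 16+10 = 26
ES_Write-up = max(EF_Sample prep=16, EF_Incubation=22, EF_Imaging=24, EF_Data extraction=20, EF_Statistical analysis=25, EF_Replicate run=26) = 26; EF_Write-up = 26+6 = 32
Expected project duration μ = 32 days. Critical path: Calibration → Run assay → Replicate run → Write-up.

Variances on critical path: σ²_Calibration=5.444, σ²_Run assay=2.778, σ²_Replicate run=0.444, σ²_Write-up=9.000.
Largest is σ²_Write-up = 9.000.

Write-up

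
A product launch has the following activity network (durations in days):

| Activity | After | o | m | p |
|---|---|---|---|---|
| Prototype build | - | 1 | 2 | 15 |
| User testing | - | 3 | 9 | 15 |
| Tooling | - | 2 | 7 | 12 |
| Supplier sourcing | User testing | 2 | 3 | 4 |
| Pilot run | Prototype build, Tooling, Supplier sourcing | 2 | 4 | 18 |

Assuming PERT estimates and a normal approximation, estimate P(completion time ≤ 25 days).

te_Prototype build = (1 + 4·2 + 15)/6 = 24/6 = 4; σ²_Prototype build = ((15−1)/6)² = 5.444
te_User testing = (3 + 4·9 + 15)/6 = 54/6 = 9; σ²_User testing = ((15−3)/6)² = 4.000
te_Tooling = (2 + 4·7 + 12)/6 = 42/6 = 7; σ²_Tooling = ((12−2)/6)² = 2.778
te_Supplier sourcing = (2 + 4·3 + 4)/6 = 18/6 = 3; σ²_Supplier sourcing = ((4−2)/6)² = 0.111
te_Pilot run = (2 + 4·4 + 18)/6 = 36/6 = 6; σ²_Pilot run = ((18−2)/6)² = 7.111

Forward pass:
ES_Prototype build = 0; EF_Prototype build = 4
ES_User testing = 0; EF_User testing = 9
ES_Tooling = 0; EF_Tooling = 7
ES_Supplier sourcing = 9; EF_Supplier sourcing = 9+3 = 12
ES_Pilot run = max(EF_Prototype build=4, EF_Tooling=7, EF_Supplier sourcing=12) = 12; EF_Pilot run = 12+6 = 18
Expected project duration μ = 18 days. Critical path: User testing → Supplier sourcing → Pilot run.

Variance along critical path = 4.000 + 0.111 + 7.111 = 11.222; σ = √11.222 = 3.350 days.
Z = (25 − 18) / 3.350 = 2.090
P(T ≤ 25) = Φ(2.090) ≈ 0.982

0.982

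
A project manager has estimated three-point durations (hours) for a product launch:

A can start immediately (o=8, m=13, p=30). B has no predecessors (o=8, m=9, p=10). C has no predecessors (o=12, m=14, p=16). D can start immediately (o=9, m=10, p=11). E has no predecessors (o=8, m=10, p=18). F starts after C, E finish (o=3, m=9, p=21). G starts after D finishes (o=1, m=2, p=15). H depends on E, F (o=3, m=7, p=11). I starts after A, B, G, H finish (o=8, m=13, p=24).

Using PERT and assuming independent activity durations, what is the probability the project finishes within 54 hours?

te_A = (8 + 4·13 + 30)/6 = 90/6 = 15; σ²_A = ((30−8)/6)² = 13.444
te_B = (8 + 4·9 + 10)/6 = 54/6 = 9; σ²_B = ((10−8)/6)² = 0.111
te_C = (12 + 4·14 + 16)/6 = 84/6 = 14; σ²_C = ((16−12)/6)² = 0.444
te_D = (9 + 4·10 + 11)/6 = 60/6 = 10; σ²_D = ((11−9)/6)² = 0.111
te_E = (8 + 4·10 + 18)/6 = 66/6 = 11; σ²_E = ((18−8)/6)² = 2.778
te_F = (3 + 4·9 + 21)/6 = 60/6 = 10; σ²_F = ((21−3)/6)² = 9.000
te_G = (1 + 4·2 + 15)/6 = 24/6 = 4; σ²_G = ((15−1)/6)² = 5.444
te_H = (3 + 4·7 + 11)/6 = 42/6 = 7; σ²_H = ((11−3)/6)² = 1.778
te_I = (8 + 4·13 + 24)/6 = 84/6 = 14; σ²_I = ((24−8)/6)² = 7.111

Forward pass:
ES_A = 0; EF_A = 15
ES_B = 0; EF_B = 9
ES_C = 0; EF_C = 14
ES_D = 0; EF_D = 10
ES_E = 0; EF_E = 11
ES_F = max(EF_C=14, EF_E=11) = 14; EF_F = 14+10 = 24
ES_G = 10; EF_G = 10+4 = 14
ES_H = max(EF_E=11, EF_F=24) = 24; EF_H = 24+7 = 31
ES_I = max(EF_A=15, EF_B=9, EF_G=14, EF_H=31) = 31; EF_I = 31+14 = 45
Expected project duration μ = 45 hours. Critical path: C → F → H → I.

Variance along critical path = 0.444 + 9.000 + 1.778 + 7.111 = 18.333; σ = √18.333 = 4.282 hours.
Z = (54 − 45) / 4.282 = 2.102
P(T ≤ 54) = Φ(2.102) ≈ 0.982

0.982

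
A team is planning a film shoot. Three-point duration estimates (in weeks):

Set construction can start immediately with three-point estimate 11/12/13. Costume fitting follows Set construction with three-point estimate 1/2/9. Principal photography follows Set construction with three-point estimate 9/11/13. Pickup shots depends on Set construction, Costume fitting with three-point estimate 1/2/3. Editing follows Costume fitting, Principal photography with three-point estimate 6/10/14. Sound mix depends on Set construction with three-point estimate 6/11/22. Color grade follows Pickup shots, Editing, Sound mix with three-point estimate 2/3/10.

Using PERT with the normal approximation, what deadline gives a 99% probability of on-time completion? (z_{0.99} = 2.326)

te_Set construction = (11 + 4·12 + 13)/6 = 72/6 = 12; σ²_Set construction = ((13−11)/6)² = 0.111
te_Costume fitting = (1 + 4·2 + 9)/6 = 18/6 = 3; σ²_Costume fitting = ((9−1)/6)² = 1.778
te_Principal photography = (9 + 4·11 + 13)/6 = 66/6 = 11; σ²_Principal photography = ((13−9)/6)² = 0.444
te_Pickup shots = (1 + 4·2 + 3)/6 = 12/6 = 2; σ²_Pickup shots = ((3−1)/6)² = 0.111
te_Editing = (6 + 4·10 + 14)/6 = 60/6 = 10; σ²_Editing = ((14−6)/6)² = 1.778
te_Sound mix = (6 + 4·11 + 22)/6 = 72/6 = 12; σ²_Sound mix = ((22−6)/6)² = 7.111
te_Color grade = (2 + 4·3 + 10)/6 = 24/6 = 4; σ²_Color grade = ((10−2)/6)² = 1.778

Forward pass:
ES_Set construction = 0; EF_Set construction = 12
ES_Costume fitting = 12; EF_Costume fitting = 12+3 = 15
ES_Principal photography = 12; EF_Principal photography = 12+11 = 23
ES_Pickup shots = max(EF_Set construction=12, EF_Costume fitting=15) = 15; EF_Pickup shots = 15+2 = 17
ES_Editing = max(EF_Costume fitting=15, EF_Principal photography=23) = 23; EF_Editing = 23+10 = 33
ES_Sound mix = 12; EF_Sound mix = 12+12 = 24
ES_Color grade = max(EF_Pickup shots=17, EF_Editing=33, EF_Sound mix=24) = 33; EF_Color grade = 33+4 = 37
Expected project duration μ = 37 weeks. Critical path: Set construction → Principal photography → Editing → Color grade.

Variance along critical path = 0.111 + 0.444 + 1.778 + 1.778 = 4.111; σ = 2.028 weeks.
D = μ + z·σ = 37 + 2.326·2.028 = 41.7 weeks

41.7 weeks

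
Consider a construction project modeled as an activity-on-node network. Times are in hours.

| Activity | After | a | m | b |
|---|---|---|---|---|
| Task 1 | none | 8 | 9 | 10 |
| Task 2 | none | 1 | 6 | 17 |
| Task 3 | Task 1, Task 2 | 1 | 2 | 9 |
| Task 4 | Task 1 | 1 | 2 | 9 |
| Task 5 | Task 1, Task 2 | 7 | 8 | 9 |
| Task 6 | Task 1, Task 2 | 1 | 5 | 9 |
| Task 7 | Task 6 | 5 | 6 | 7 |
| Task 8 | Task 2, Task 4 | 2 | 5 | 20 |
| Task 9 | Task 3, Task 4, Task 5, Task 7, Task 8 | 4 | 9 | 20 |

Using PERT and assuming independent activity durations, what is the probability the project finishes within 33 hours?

te_Task 1 = (8 + 4·9 + 10)/6 = 54/6 = 9; σ²_Task 1 = ((10−8)/6)² = 0.111
te_Task 2 = (1 + 4·6 + 17)/6 = 42/6 = 7; σ²_Task 2 = ((17−1)/6)² = 7.111
te_Task 3 = (1 + 4·2 + 9)/6 = 18/6 = 3; σ²_Task 3 = ((9−1)/6)² = 1.778
te_Task 4 = (1 + 4·2 + 9)/6 = 18/6 = 3; σ²_Task 4 = ((9−1)/6)² = 1.778
te_Task 5 = (7 + 4·8 + 9)/6 = 48/6 = 8; σ²_Task 5 = ((9−7)/6)² = 0.111
te_Task 6 = (1 + 4·5 + 9)/6 = 30/6 = 5; σ²_Task 6 = ((9−1)/6)² = 1.778
te_Task 7 = (5 + 4·6 + 7)/6 = 36/6 = 6; σ²_Task 7 = ((7−5)/6)² = 0.111
te_Task 8 = (2 + 4·5 + 20)/6 = 42/6 = 7; σ²_Task 8 = ((20−2)/6)² = 9.000
te_Task 9 = (4 + 4·9 + 20)/6 = 60/6 = 10; σ²_Task 9 = ((20−4)/6)² = 7.111

Forward pass:
ES_Task 1 = 0; EF_Task 1 = 9
ES_Task 2 = 0; EF_Task 2 = 7
ES_Task 3 = max(EF_Task 1=9, EF_Task 2=7) = 9; EF_Task 3 = 9+3 = 12
ES_Task 4 = 9; EF_Task 4 = 9+3 = 12
ES_Task 5 = max(EF_Task 1=9, EF_Task 2=7) = 9; EF_Task 5 = 9+8 = 17
ES_Task 6 = max(EF_Task 1=9, EF_Task 2=7) = 9; EF_Task 6 = 9+5 = 14
ES_Task 7 = 14; EF_Task 7 = 14+6 = 20
ES_Task 8 = max(EF_Task 2=7, EF_Task 4=12) = 12; EF_Task 8 = 12+7 = 19
ES_Task 9 = max(EF_Task 3=12, EF_Task 4=12, EF_Task 5=17, EF_Task 7=20, EF_Task 8=19) = 20; EF_Task 9 = 20+10 = 30
Expected project duration μ = 30 hours. Critical path: Task 1 → Task 6 → Task 7 → Task 9.

Variance along critical path = 0.111 + 1.778 + 0.111 + 7.111 = 9.111; σ = √9.111 = 3.018 hours.
Z = (33 − 30) / 3.018 = 0.994
P(T ≤ 33) = Φ(0.994) ≈ 0.840

0.840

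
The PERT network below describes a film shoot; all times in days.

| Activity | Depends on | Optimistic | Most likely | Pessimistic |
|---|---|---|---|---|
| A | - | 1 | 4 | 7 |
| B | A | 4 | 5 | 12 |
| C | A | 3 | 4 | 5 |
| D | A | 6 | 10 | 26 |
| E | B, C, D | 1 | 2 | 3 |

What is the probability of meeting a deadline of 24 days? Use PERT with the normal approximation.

te_A = (1 + 4·4 + 7)/6 = 24/6 = 4; σ²_A = ((7−1)/6)² = 1.000
te_B = (4 + 4·5 + 12)/6 = 36/6 = 6; σ²_B = ((12−4)/6)² = 1.778
te_C = (3 + 4·4 + 5)/6 = 24/6 = 4; σ²_C = ((5−3)/6)² = 0.111
te_D = (6 + 4·10 + 26)/6 = 72/6 = 12; σ²_D = ((26−6)/6)² = 11.111
te_E = (1 + 4·2 + 3)/6 = 12/6 = 2; σ²_E = ((3−1)/6)² = 0.111

Forward pass:
ES_A = 0; EF_A = 4
ES_B = 4; EF_B = 4+6 = 10
ES_C = 4; EF_C = 4+4 = 8
ES_D = 4; EF_D = 4+12 = 16
ES_E = max(EF_B=10, EF_C=8, EF_D=16) = 16; EF_E = 16+2 = 18
Expected project duration μ = 18 days. Critical path: A → D → E.

Variance along critical path = 1.000 + 11.111 + 0.111 = 12.222; σ = √12.222 = 3.496 days.
Z = (24 − 18) / 3.496 = 1.716
P(T ≤ 24) = Φ(1.716) ≈ 0.957

0.957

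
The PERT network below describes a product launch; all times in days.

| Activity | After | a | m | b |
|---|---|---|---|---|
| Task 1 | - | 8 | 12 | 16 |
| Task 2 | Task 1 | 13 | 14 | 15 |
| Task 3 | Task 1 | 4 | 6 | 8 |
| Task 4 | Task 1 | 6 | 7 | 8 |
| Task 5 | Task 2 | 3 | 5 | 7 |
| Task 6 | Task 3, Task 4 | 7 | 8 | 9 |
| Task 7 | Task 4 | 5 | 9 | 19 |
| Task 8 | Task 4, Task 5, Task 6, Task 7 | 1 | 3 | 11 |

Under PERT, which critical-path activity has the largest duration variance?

Task 8

te_Task 1 = (8 + 4·12 + 16)/6 = 72/6 = 12; σ²_Task 1 = ((16−8)/6)² = 1.778
te_Task 2 = (13 + 4·14 + 15)/6 = 84/6 = 14; σ²_Task 2 = ((15−13)/6)² = 0.111
te_Task 3 = (4 + 4·6 + 8)/6 = 36/6 = 6; σ²_Task 3 = ((8−4)/6)² = 0.444
te_Task 4 = (6 + 4·7 + 8)/6 = 42/6 = 7; σ²_Task 4 = ((8−6)/6)² = 0.111
te_Task 5 = (3 + 4·5 + 7)/6 = 30/6 = 5; σ²_Task 5 = ((7−3)/6)² = 0.444
te_Task 6 = (7 + 4·8 + 9)/6 = 48/6 = 8; σ²_Task 6 = ((9−7)/6)² = 0.111
te_Task 7 = (5 + 4·9 + 19)/6 = 60/6 = 10; σ²_Task 7 = ((19−5)/6)² = 5.444
te_Task 8 = (1 + 4·3 + 11)/6 = 24/6 = 4; σ²_Task 8 = ((11−1)/6)² = 2.778

Forward pass:
ES_Task 1 = 0; EF_Task 1 = 12
ES_Task 2 = 12; EF_Task 2 = 12+14 = 26
ES_Task 3 = 12; EF_Task 3 = 12+6 = 18
ES_Task 4 = 12; EF_Task 4 = 12+7 = 19
ES_Task 5 = 26; EF_Task 5 = 26+5 = 31
ES_Task 6 = max(EF_Task 3=18, EF_Task 4=19) = 19; EF_Task 6 = 19+8 = 27
ES_Task 7 = 19; EF_Task 7 = 19+10 = 29
ES_Task 8 = max(EF_Task 4=19, EF_Task 5=31, EF_Task 6=27, EF_Task 7=29) = 31; EF_Task 8 = 31+4 = 35
Expected project duration μ = 35 days. Critical path: Task 1 → Task 2 → Task 5 → Task 8.

Variances on critical path: σ²_Task 1=1.778, σ²_Task 2=0.111, σ²_Task 5=0.444, σ²_Task 8=2.778.
Largest is σ²_Task 8 = 2.778.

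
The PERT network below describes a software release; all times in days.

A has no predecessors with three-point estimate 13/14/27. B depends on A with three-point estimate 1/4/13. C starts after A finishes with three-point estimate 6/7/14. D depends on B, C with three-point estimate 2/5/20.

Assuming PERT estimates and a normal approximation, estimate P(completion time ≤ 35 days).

te_A = (13 + 4·14 + 27)/6 = 96/6 = 16; σ²_A = ((27−13)/6)² = 5.444
te_B = (1 + 4·4 + 13)/6 = 30/6 = 5; σ²_B = ((13−1)/6)² = 4.000
te_C = (6 + 4·7 + 14)/6 = 48/6 = 8; σ²_C = ((14−6)/6)² = 1.778
te_D = (2 + 4·5 + 20)/6 = 42/6 = 7; σ²_D = ((20−2)/6)² = 9.000

Forward pass:
ES_A = 0; EF_A = 16
ES_B = 16; EF_B = 16+5 = 21
ES_C = 16; EF_C = 16+8 = 24
ES_D = max(EF_B=21, EF_C=24) = 24; EF_D = 24+7 = 31
Expected project duration μ = 31 days. Critical path: A → C → D.

Variance along critical path = 5.444 + 1.778 + 9.000 = 16.222; σ = √16.222 = 4.028 days.
Z = (35 − 31) / 4.028 = 0.993
P(T ≤ 35) = Φ(0.993) ≈ 0.840

0.840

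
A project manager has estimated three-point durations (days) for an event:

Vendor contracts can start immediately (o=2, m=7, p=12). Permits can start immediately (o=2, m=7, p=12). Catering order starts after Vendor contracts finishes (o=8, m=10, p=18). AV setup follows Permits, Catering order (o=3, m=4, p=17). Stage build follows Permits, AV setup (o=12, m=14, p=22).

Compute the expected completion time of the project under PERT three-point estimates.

39 days

te_Vendor contracts = (2 + 4·7 + 12)/6 = 42/6 = 7
te_Permits = (2 + 4·7 + 12)/6 = 42/6 = 7
te_Catering order = (8 + 4·10 + 18)/6 = 66/6 = 11
te_AV setup = (3 + 4·4 + 17)/6 = 36/6 = 6
te_Stage build = (12 + 4·14 + 22)/6 = 90/6 = 15

Forward pass:
ES_Vendor contracts = 0; EF_Vendor contracts = 7
ES_Permits = 0; EF_Permits = 7
ES_Catering order = 7; EF_Catering order = 7+11 = 18
ES_AV setup = max(EF_Permits=7, EF_Catering order=18) = 18; EF_AV setup = 18+6 = 24
ES_Stage build = max(EF_Permits=7, EF_AV setup=24) = 24; EF_Stage build = 24+15 = 39
Expected project duration μ = 39 days. Critical path: Vendor contracts → Catering order → AV setup → Stage build.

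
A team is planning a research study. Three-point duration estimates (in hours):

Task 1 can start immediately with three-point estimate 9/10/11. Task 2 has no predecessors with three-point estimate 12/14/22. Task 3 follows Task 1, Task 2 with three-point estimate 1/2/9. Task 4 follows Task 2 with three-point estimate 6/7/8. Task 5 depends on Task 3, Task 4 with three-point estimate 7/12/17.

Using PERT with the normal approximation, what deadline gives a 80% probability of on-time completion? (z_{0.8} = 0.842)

te_Task 1 = (9 + 4·10 + 11)/6 = 60/6 = 10; σ²_Task 1 = ((11−9)/6)² = 0.111
te_Task 2 = (12 + 4·14 + 22)/6 = 90/6 = 15; σ²_Task 2 = ((22−12)/6)² = 2.778
te_Task 3 = (1 + 4·2 + 9)/6 = 18/6 = 3; σ²_Task 3 = ((9−1)/6)² = 1.778
te_Task 4 = (6 + 4·7 + 8)/6 = 42/6 = 7; σ²_Task 4 = ((8−6)/6)² = 0.111
te_Task 5 = (7 + 4·12 + 17)/6 = 72/6 = 12; σ²_Task 5 = ((17−7)/6)² = 2.778

Forward pass:
ES_Task 1 = 0; EF_Task 1 = 10
ES_Task 2 = 0; EF_Task 2 = 15
ES_Task 3 = max(EF_Task 1=10, EF_Task 2=15) = 15; EF_Task 3 = 15+3 = 18
ES_Task 4 = 15; EF_Task 4 = 15+7 = 22
ES_Task 5 = max(EF_Task 3=18, EF_Task 4=22) = 22; EF_Task 5 = 22+12 = 34
Expected project duration μ = 34 hours. Critical path: Task 2 → Task 4 → Task 5.

Variance along critical path = 2.778 + 0.111 + 2.778 = 5.667; σ = 2.380 hours.
D = μ + z·σ = 34 + 0.842·2.380 = 36.0 hours

36.0 hours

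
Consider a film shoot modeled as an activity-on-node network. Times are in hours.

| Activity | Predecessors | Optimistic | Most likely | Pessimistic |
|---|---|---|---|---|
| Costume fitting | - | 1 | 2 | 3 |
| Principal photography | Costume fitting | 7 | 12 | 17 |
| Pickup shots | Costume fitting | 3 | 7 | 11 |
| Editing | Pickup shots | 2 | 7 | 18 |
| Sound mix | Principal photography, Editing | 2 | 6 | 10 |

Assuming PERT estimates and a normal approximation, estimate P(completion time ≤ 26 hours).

te_Costume fitting = (1 + 4·2 + 3)/6 = 12/6 = 2; σ²_Costume fitting = ((3−1)/6)² = 0.111
te_Principal photography = (7 + 4·12 + 17)/6 = 72/6 = 12; σ²_Principal photography = ((17−7)/6)² = 2.778
te_Pickup shots = (3 + 4·7 + 11)/6 = 42/6 = 7; σ²_Pickup shots = ((11−3)/6)² = 1.778
te_Editing = (2 + 4·7 + 18)/6 = 48/6 = 8; σ²_Editing = ((18−2)/6)² = 7.111
te_Sound mix = (2 + 4·6 + 10)/6 = 36/6 = 6; σ²_Sound mix = ((10−2)/6)² = 1.778

Forward pass:
ES_Costume fitting = 0; EF_Costume fitting = 2
ES_Principal photography = 2; EF_Principal photography = 2+12 = 14
ES_Pickup shots = 2; EF_Pickup shots = 2+7 = 9
ES_Editing = 9; EF_Editing = 9+8 = 17
ES_Sound mix = max(EF_Principal photography=14, EF_Editing=17) = 17; EF_Sound mix = 17+6 = 23
Expected project duration μ = 23 hours. Critical path: Costume fitting → Pickup shots → Editing → Sound mix.

Variance along critical path = 0.111 + 1.778 + 7.111 + 1.778 = 10.778; σ = √10.778 = 3.283 hours.
Z = (26 − 23) / 3.283 = 0.914
P(T ≤ 26) = Φ(0.914) ≈ 0.820

0.820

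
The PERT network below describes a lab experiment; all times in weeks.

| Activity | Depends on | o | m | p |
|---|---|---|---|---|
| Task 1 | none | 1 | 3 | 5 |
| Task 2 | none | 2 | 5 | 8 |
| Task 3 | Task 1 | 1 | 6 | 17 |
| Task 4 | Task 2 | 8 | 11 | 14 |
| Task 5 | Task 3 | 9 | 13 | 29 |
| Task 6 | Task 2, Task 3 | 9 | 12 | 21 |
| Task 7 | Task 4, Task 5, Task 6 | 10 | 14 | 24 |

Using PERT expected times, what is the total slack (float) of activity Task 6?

2 weeks

te_Task 1 = (1 + 4·3 + 5)/6 = 18/6 = 3
te_Task 2 = (2 + 4·5 + 8)/6 = 30/6 = 5
te_Task 3 = (1 + 4·6 + 17)/6 = 42/6 = 7
te_Task 4 = (8 + 4·11 + 14)/6 = 66/6 = 11
te_Task 5 = (9 + 4·13 + 29)/6 = 90/6 = 15
te_Task 6 = (9 + 4·12 + 21)/6 = 78/6 = 13
te_Task 7 = (10 + 4·14 + 24)/6 = 90/6 = 15

Forward pass:
ES_Task 1 = 0; EF_Task 1 = 3
ES_Task 2 = 0; EF_Task 2 = 5
ES_Task 3 = 3; EF_Task 3 = 3+7 = 10
ES_Task 4 = 5; EF_Task 4 = 5+11 = 16
ES_Task 5 = 10; EF_Task 5 = 10+15 = 25
ES_Task 6 = max(EF_Task 2=5, EF_Task 3=10) = 10; EF_Task 6 = 10+13 = 23
ES_Task 7 = max(EF_Task 4=16, EF_Task 5=25, EF_Task 6=23) = 25; EF_Task 7 = 25+15 = 40
Expected project duration μ = 40 weeks. Critical path: Task 1 → Task 3 → Task 5 → Task 7.

Backward pass:
LF_Task 7 = 40; LS_Task 7 = 40−15 = 25
LF_Task 6 = LS_Task 7 = 25; LS_Task 6 = 25−13 = 12
LF_Task 5 = LS_Task 7 = 25; LS_Task 5 = 25−15 = 10
LF_Task 4 = LS_Task 7 = 25; LS_Task 4 = 25−11 = 14
LF_Task 3 = min(LS_Task 5=10, LS_Task 6=12) = 10; LS_Task 3 = 10−7 = 3
LF_Task 2 = min(LS_Task 4=14, LS_Task 6=12) = 12; LS_Task 2 = 12−5 = 7
LF_Task 1 = LS_Task 3 = 3; LS_Task 1 = 3−3 = 0
Slack_Task 6 = LS_Task 6 − ES_Task 6 = 12 − 10 = 2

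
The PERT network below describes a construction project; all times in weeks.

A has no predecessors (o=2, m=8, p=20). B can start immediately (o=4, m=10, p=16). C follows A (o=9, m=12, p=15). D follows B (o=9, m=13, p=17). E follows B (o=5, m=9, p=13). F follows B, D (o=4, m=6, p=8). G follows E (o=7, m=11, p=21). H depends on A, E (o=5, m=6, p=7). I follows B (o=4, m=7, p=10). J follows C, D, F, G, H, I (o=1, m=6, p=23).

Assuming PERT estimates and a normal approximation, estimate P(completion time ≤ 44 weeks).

te_A = (2 + 4·8 + 20)/6 = 54/6 = 9; σ²_A = ((20−2)/6)² = 9.000
te_B = (4 + 4·10 + 16)/6 = 60/6 = 10; σ²_B = ((16−4)/6)² = 4.000
te_C = (9 + 4·12 + 15)/6 = 72/6 = 12; σ²_C = ((15−9)/6)² = 1.000
te_D = (9 + 4·13 + 17)/6 = 78/6 = 13; σ²_D = ((17−9)/6)² = 1.778
te_E = (5 + 4·9 + 13)/6 = 54/6 = 9; σ²_E = ((13−5)/6)² = 1.778
te_F = (4 + 4·6 + 8)/6 = 36/6 = 6; σ²_F = ((8−4)/6)² = 0.444
te_G = (7 + 4·11 + 21)/6 = 72/6 = 12; σ²_G = ((21−7)/6)² = 5.444
te_H = (5 + 4·6 + 7)/6 = 36/6 = 6; σ²_H = ((7−5)/6)² = 0.111
te_I = (4 + 4·7 + 10)/6 = 42/6 = 7; σ²_I = ((10−4)/6)² = 1.000
te_J = (1 + 4·6 + 23)/6 = 48/6 = 8; σ²_J = ((23−1)/6)² = 13.444

Forward pass:
ES_A = 0; EF_A = 9
ES_B = 0; EF_B = 10
ES_C = 9; EF_C = 9+12 = 21
ES_D = 10; EF_D = 10+13 = 23
ES_E = 10; EF_E = 10+9 = 19
ES_F = max(EF_B=10, EF_D=23) = 23; EF_F = 23+6 = 29
ES_G = 19; EF_G = 19+12 = 31
ES_H = max(EF_A=9, EF_E=19) = 19; EF_H = 19+6 = 25
ES_I = 10; EF_I = 10+7 = 17
ES_J = max(EF_C=21, EF_D=23, EF_F=29, EF_G=31, EF_H=25, EF_I=17) = 31; EF_J = 31+8 = 39
Expected project duration μ = 39 weeks. Critical path: B → E → G → J.

Variance along critical path = 4.000 + 1.778 + 5.444 + 13.444 = 24.667; σ = √24.667 = 4.967 weeks.
Z = (44 − 39) / 4.967 = 1.007
P(T ≤ 44) = Φ(1.007) ≈ 0.843

0.843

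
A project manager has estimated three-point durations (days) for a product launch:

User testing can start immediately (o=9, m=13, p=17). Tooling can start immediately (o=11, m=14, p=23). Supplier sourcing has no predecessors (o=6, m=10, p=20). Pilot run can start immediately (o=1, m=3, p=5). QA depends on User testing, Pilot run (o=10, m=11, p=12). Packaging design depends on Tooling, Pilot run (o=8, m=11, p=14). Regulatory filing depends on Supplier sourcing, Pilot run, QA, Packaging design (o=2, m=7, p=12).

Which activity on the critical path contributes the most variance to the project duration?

te_User testing = (9 + 4·13 + 17)/6 = 78/6 = 13; σ²_User testing = ((17−9)/6)² = 1.778
te_Tooling = (11 + 4·14 + 23)/6 = 90/6 = 15; σ²_Tooling = ((23−11)/6)² = 4.000
te_Supplier sourcing = (6 + 4·10 + 20)/6 = 66/6 = 11; σ²_Supplier sourcing = ((20−6)/6)² = 5.444
te_Pilot run = (1 + 4·3 + 5)/6 = 18/6 = 3; σ²_Pilot run = ((5−1)/6)² = 0.444
te_QA = (10 + 4·11 + 12)/6 = 66/6 = 11; σ²_QA = ((12−10)/6)² = 0.111
te_Packaging design = (8 + 4·11 + 14)/6 = 66/6 = 11; σ²_Packaging design = ((14−8)/6)² = 1.000
te_Regulatory filing = (2 + 4·7 + 12)/6 = 42/6 = 7; σ²_Regulatory filing = ((12−2)/6)² = 2.778

Forward pass:
ES_User testing = 0; EF_User testing = 13
ES_Tooling = 0; EF_Tooling = 15
ES_Supplier sourcing = 0; EF_Supplier sourcing = 11
ES_Pilot run = 0; EF_Pilot run = 3
ES_QA = max(EF_User testing=13, EF_Pilot run=3) = 13; EF_QA = 13+11 = 24
ES_Packaging design = max(EF_Tooling=15, EF_Pilot run=3) = 15; EF_Packaging design = 15+11 = 26
ES_Regulatory filing = max(EF_Supplier sourcing=11, EF_Pilot run=3, EF_QA=24, EF_Packaging design=26) = 26; EF_Regulatory filing = 26+7 = 33
Expected project duration μ = 33 days. Critical path: Tooling → Packaging design → Regulatory filing.

Variances on critical path: σ²_Tooling=4.000, σ²_Packaging design=1.000, σ²_Regulatory filing=2.778.
Largest is σ²_Tooling = 4.000.

Tooling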